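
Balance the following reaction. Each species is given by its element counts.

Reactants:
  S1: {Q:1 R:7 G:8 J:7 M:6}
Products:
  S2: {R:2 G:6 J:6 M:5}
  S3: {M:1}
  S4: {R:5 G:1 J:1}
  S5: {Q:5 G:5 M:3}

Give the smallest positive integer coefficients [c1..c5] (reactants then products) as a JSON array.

Q: 5·1 = 5 | 5·0+2·0+5·0+1·5 = 5
R: 5·7 = 35 | 5·2+2·0+5·5+1·0 = 35
G: 5·8 = 40 | 5·6+2·0+5·1+1·5 = 40
J: 5·7 = 35 | 5·6+2·0+5·1+1·0 = 35
M: 5·6 = 30 | 5·5+2·1+5·0+1·3 = 30
gcd(5,5,2,5,1) = 1

Coefficients: [5, 5, 2, 5, 1]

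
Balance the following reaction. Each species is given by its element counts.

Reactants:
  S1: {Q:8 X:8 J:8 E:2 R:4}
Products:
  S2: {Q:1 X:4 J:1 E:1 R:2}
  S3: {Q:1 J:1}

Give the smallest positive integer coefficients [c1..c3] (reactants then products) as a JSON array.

Coefficients: [1, 2, 6]

Q: 1·8 = 8 | 2·1+6·1 = 8
X: 1·8 = 8 | 2·4+6·0 = 8
J: 1·8 = 8 | 2·1+6·1 = 8
E: 1·2 = 2 | 2·1+6·0 = 2
R: 1·4 = 4 | 2·2+6·0 = 4
gcd(1,2,6) = 1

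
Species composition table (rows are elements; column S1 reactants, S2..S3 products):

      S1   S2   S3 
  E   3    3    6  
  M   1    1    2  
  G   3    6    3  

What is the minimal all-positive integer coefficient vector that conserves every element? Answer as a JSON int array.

E: 3·3 = 9 | 1·3+1·6 = 9
M: 3·1 = 3 | 1·1+1·2 = 3
G: 3·3 = 9 | 1·6+1·3 = 9
gcd(3,1,1) = 1

Coefficients: [3, 1, 1]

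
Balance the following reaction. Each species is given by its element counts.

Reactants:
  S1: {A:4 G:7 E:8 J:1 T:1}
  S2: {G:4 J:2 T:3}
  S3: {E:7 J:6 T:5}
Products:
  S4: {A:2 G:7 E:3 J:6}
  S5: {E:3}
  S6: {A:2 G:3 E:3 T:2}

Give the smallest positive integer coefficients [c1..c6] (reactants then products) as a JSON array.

A: 4·4+1·0+1·0 = 16 | 2·2+5·0+6·2 = 16
G: 4·7+1·4+1·0 = 32 | 2·7+5·0+6·3 = 32
E: 4·8+1·0+1·7 = 39 | 2·3+5·3+6·3 = 39
J: 4·1+1·2+1·6 = 12 | 2·6+5·0+6·0 = 12
T: 4·1+1·3+1·5 = 12 | 2·0+5·0+6·2 = 12
gcd(4,1,1,2,5,6) = 1

Coefficients: [4, 1, 1, 2, 5, 6]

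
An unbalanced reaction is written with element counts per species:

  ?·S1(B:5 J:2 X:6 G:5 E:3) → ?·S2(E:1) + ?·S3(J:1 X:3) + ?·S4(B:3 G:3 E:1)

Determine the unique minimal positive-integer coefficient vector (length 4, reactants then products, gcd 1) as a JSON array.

B: 3·5 = 15 | 4·0+6·0+5·3 = 15
J: 3·2 = 6 | 4·0+6·1+5·0 = 6
X: 3·6 = 18 | 4·0+6·3+5·0 = 18
G: 3·5 = 15 | 4·0+6·0+5·3 = 15
E: 3·3 = 9 | 4·1+6·0+5·1 = 9
gcd(3,4,6,5) = 1

Coefficients: [3, 4, 6, 5]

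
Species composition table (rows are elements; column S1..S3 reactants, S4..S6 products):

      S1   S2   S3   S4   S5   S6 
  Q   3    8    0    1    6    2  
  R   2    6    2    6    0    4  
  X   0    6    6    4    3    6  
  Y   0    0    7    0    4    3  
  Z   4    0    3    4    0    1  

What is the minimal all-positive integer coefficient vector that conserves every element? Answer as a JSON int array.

Q: 1·3+4·8+4·0 = 35 | 3·1+4·6+4·2 = 35
R: 1·2+4·6+4·2 = 34 | 3·6+4·0+4·4 = 34
X: 1·0+4·6+4·6 = 48 | 3·4+4·3+4·6 = 48
Y: 1·0+4·0+4·7 = 28 | 3·0+4·4+4·3 = 28
Z: 1·4+4·0+4·3 = 16 | 3·4+4·0+4·1 = 16
gcd(1,4,4,3,4,4) = 1

Coefficients: [1, 4, 4, 3, 4, 4]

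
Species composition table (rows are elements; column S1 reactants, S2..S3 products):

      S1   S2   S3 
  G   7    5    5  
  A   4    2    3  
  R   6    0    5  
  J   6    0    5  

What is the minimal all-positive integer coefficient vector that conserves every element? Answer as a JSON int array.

Coefficients: [5, 1, 6]

G: 5·7 = 35 | 1·5+6·5 = 35
A: 5·4 = 20 | 1·2+6·3 = 20
R: 5·6 = 30 | 1·0+6·5 = 30
J: 5·6 = 30 | 1·0+6·5 = 30
gcd(5,1,6) = 1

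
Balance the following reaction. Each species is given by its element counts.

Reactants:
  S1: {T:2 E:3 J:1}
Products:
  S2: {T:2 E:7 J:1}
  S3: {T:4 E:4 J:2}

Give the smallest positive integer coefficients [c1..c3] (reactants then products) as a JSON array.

Coefficients: [5, 1, 2]

T: 5·2 = 10 | 1·2+2·4 = 10
E: 5·3 = 15 | 1·7+2·4 = 15
J: 5·1 = 5 | 1·1+2·2 = 5
gcd(5,1,2) = 1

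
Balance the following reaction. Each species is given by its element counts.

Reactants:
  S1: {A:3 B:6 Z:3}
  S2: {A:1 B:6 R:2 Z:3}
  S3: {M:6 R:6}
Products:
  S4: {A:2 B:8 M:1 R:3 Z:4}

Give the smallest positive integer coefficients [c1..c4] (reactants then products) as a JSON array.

Coefficients: [2, 6, 1, 6]

A: 2·3+6·1+1·0 = 12 | 6·2 = 12
B: 2·6+6·6+1·0 = 48 | 6·8 = 48
M: 2·0+6·0+1·6 = 6 | 6·1 = 6
R: 2·0+6·2+1·6 = 18 | 6·3 = 18
Z: 2·3+6·3+1·0 = 24 | 6·4 = 24
gcd(2,6,1,6) = 1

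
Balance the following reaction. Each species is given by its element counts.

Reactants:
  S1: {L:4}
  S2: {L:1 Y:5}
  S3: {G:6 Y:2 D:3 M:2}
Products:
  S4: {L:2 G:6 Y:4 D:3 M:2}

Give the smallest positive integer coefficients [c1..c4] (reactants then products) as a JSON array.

L: 2·4+2·1+5·0 = 10 | 5·2 = 10
G: 2·0+2·0+5·6 = 30 | 5·6 = 30
Y: 2·0+2·5+5·2 = 20 | 5·4 = 20
D: 2·0+2·0+5·3 = 15 | 5·3 = 15
M: 2·0+2·0+5·2 = 10 | 5·2 = 10
gcd(2,2,5,5) = 1

Coefficients: [2, 2, 5, 5]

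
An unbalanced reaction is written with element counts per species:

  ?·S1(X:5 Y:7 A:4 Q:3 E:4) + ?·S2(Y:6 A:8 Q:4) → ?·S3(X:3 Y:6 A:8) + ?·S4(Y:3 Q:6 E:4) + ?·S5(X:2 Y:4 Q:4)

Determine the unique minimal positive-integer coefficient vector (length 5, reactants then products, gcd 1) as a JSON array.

Coefficients: [4, 4, 6, 4, 1]

X: 4·5+4·0 = 20 | 6·3+4·0+1·2 = 20
Y: 4·7+4·6 = 52 | 6·6+4·3+1·4 = 52
A: 4·4+4·8 = 48 | 6·8+4·0+1·0 = 48
Q: 4·3+4·4 = 28 | 6·0+4·6+1·4 = 28
E: 4·4+4·0 = 16 | 6·0+4·4+1·0 = 16
gcd(4,4,6,4,1) = 1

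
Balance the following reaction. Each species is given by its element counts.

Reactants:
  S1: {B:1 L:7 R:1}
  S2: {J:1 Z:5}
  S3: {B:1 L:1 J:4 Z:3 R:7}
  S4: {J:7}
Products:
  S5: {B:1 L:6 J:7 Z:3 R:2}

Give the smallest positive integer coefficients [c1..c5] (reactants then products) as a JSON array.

B: 5·1+3·0+1·1+5·0 = 6 | 6·1 = 6
L: 5·7+3·0+1·1+5·0 = 36 | 6·6 = 36
J: 5·0+3·1+1·4+5·7 = 42 | 6·7 = 42
Z: 5·0+3·5+1·3+5·0 = 18 | 6·3 = 18
R: 5·1+3·0+1·7+5·0 = 12 | 6·2 = 12
gcd(5,3,1,5,6) = 1

Coefficients: [5, 3, 1, 5, 6]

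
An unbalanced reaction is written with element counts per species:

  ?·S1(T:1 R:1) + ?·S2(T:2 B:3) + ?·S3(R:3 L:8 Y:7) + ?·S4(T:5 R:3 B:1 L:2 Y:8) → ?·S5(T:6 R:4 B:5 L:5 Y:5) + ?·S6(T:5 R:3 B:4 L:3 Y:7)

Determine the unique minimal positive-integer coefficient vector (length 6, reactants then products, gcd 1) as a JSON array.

Coefficients: [6, 6, 2, 1, 3, 1]

T: 6·1+6·2+2·0+1·5 = 23 | 3·6+1·5 = 23
R: 6·1+6·0+2·3+1·3 = 15 | 3·4+1·3 = 15
B: 6·0+6·3+2·0+1·1 = 19 | 3·5+1·4 = 19
L: 6·0+6·0+2·8+1·2 = 18 | 3·5+1·3 = 18
Y: 6·0+6·0+2·7+1·8 = 22 | 3·5+1·7 = 22
gcd(6,6,2,1,3,1) = 1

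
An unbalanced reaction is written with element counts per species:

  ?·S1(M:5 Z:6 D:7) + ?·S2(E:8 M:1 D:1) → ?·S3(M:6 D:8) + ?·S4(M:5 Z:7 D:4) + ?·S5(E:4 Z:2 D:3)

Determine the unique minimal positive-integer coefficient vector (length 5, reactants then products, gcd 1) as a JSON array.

Coefficients: [3, 1, 1, 2, 2]

E: 3·0+1·8 = 8 | 1·0+2·0+2·4 = 8
M: 3·5+1·1 = 16 | 1·6+2·5+2·0 = 16
Z: 3·6+1·0 = 18 | 1·0+2·7+2·2 = 18
D: 3·7+1·1 = 22 | 1·8+2·4+2·3 = 22
gcd(3,1,1,2,2) = 1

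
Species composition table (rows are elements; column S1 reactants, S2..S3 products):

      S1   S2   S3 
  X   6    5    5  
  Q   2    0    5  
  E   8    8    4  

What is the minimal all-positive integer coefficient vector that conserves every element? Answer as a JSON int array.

X: 5·6 = 30 | 4·5+2·5 = 30
Q: 5·2 = 10 | 4·0+2·5 = 10
E: 5·8 = 40 | 4·8+2·4 = 40
gcd(5,4,2) = 1

Coefficients: [5, 4, 2]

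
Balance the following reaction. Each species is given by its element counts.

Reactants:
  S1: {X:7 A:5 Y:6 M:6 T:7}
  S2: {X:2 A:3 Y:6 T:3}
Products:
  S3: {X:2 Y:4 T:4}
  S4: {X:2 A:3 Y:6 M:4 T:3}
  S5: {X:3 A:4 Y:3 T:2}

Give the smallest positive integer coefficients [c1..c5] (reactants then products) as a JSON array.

X: 2·7+5·2 = 24 | 3·2+3·2+4·3 = 24
A: 2·5+5·3 = 25 | 3·0+3·3+4·4 = 25
Y: 2·6+5·6 = 42 | 3·4+3·6+4·3 = 42
M: 2·6+5·0 = 12 | 3·0+3·4+4·0 = 12
T: 2·7+5·3 = 29 | 3·4+3·3+4·2 = 29
gcd(2,5,3,3,4) = 1

Coefficients: [2, 5, 3, 3, 4]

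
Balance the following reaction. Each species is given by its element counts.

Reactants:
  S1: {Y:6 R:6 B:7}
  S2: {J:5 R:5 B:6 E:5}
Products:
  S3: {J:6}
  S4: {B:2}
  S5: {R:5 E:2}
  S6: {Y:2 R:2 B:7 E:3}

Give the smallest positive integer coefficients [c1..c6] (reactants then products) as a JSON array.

J: 2·0+6·5 = 30 | 5·6+4·0+6·0+6·0 = 30
Y: 2·6+6·0 = 12 | 5·0+4·0+6·0+6·2 = 12
R: 2·6+6·5 = 42 | 5·0+4·0+6·5+6·2 = 42
B: 2·7+6·6 = 50 | 5·0+4·2+6·0+6·7 = 50
E: 2·0+6·5 = 30 | 5·0+4·0+6·2+6·3 = 30
gcd(2,6,5,4,6,6) = 1

Coefficients: [2, 6, 5, 4, 6, 6]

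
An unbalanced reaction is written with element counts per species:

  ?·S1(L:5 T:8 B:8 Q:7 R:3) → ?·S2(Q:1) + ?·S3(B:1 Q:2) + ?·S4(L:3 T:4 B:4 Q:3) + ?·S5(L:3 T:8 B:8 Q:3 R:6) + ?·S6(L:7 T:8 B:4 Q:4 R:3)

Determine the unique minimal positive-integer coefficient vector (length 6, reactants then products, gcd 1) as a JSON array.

Coefficients: [5, 5, 4, 4, 2, 1]

L: 5·5 = 25 | 5·0+4·0+4·3+2·3+1·7 = 25
T: 5·8 = 40 | 5·0+4·0+4·4+2·8+1·8 = 40
B: 5·8 = 40 | 5·0+4·1+4·4+2·8+1·4 = 40
Q: 5·7 = 35 | 5·1+4·2+4·3+2·3+1·4 = 35
R: 5·3 = 15 | 5·0+4·0+4·0+2·6+1·3 = 15
gcd(5,5,4,4,2,1) = 1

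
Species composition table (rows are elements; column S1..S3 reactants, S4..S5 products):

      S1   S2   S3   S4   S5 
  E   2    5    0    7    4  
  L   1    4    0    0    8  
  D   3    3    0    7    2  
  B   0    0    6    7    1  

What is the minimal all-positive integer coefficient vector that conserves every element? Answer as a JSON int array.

Coefficients: [4, 5, 4, 3, 3]

E: 4·2+5·5+4·0 = 33 | 3·7+3·4 = 33
L: 4·1+5·4+4·0 = 24 | 3·0+3·8 = 24
D: 4·3+5·3+4·0 = 27 | 3·7+3·2 = 27
B: 4·0+5·0+4·6 = 24 | 3·7+3·1 = 24
gcd(4,5,4,3,3) = 1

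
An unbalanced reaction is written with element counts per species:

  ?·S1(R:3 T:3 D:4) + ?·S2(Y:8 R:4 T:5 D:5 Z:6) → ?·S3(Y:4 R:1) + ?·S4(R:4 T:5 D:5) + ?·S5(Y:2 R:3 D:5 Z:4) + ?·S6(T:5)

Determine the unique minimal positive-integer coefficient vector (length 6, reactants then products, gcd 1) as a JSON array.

Coefficients: [5, 4, 5, 2, 6, 5]

Y: 5·0+4·8 = 32 | 5·4+2·0+6·2+5·0 = 32
R: 5·3+4·4 = 31 | 5·1+2·4+6·3+5·0 = 31
T: 5·3+4·5 = 35 | 5·0+2·5+6·0+5·5 = 35
D: 5·4+4·5 = 40 | 5·0+2·5+6·5+5·0 = 40
Z: 5·0+4·6 = 24 | 5·0+2·0+6·4+5·0 = 24
gcd(5,4,5,2,6,5) = 1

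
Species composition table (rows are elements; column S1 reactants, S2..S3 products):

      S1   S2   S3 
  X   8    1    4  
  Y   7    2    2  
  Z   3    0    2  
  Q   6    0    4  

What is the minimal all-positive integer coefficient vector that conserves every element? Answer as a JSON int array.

X: 2·8 = 16 | 4·1+3·4 = 16
Y: 2·7 = 14 | 4·2+3·2 = 14
Z: 2·3 = 6 | 4·0+3·2 = 6
Q: 2·6 = 12 | 4·0+3·4 = 12
gcd(2,4,3) = 1

Coefficients: [2, 4, 3]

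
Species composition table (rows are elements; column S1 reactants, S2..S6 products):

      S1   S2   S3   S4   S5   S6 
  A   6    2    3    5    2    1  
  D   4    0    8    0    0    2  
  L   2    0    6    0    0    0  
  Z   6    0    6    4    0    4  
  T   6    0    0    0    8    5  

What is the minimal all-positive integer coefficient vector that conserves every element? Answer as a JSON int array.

Coefficients: [3, 3, 1, 1, 1, 2]

A: 3·6 = 18 | 3·2+1·3+1·5+1·2+2·1 = 18
D: 3·4 = 12 | 3·0+1·8+1·0+1·0+2·2 = 12
L: 3·2 = 6 | 3·0+1·6+1·0+1·0+2·0 = 6
Z: 3·6 = 18 | 3·0+1·6+1·4+1·0+2·4 = 18
T: 3·6 = 18 | 3·0+1·0+1·0+1·8+2·5 = 18
gcd(3,3,1,1,1,2) = 1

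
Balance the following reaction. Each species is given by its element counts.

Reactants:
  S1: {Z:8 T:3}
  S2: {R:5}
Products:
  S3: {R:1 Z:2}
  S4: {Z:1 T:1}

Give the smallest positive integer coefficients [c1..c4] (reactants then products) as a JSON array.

Coefficients: [2, 1, 5, 6]

R: 2·0+1·5 = 5 | 5·1+6·0 = 5
Z: 2·8+1·0 = 16 | 5·2+6·1 = 16
T: 2·3+1·0 = 6 | 5·0+6·1 = 6
gcd(2,1,5,6) = 1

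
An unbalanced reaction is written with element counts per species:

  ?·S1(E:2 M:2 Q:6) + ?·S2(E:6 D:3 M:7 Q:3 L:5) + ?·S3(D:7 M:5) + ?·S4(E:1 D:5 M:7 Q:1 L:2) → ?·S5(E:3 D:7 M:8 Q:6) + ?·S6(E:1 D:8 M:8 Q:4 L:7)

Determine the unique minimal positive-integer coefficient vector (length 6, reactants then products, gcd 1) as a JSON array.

Coefficients: [6, 1, 6, 1, 6, 1]

E: 6·2+1·6+6·0+1·1 = 19 | 6·3+1·1 = 19
D: 6·0+1·3+6·7+1·5 = 50 | 6·7+1·8 = 50
M: 6·2+1·7+6·5+1·7 = 56 | 6·8+1·8 = 56
Q: 6·6+1·3+6·0+1·1 = 40 | 6·6+1·4 = 40
L: 6·0+1·5+6·0+1·2 = 7 | 6·0+1·7 = 7
gcd(6,1,6,1,6,1) = 1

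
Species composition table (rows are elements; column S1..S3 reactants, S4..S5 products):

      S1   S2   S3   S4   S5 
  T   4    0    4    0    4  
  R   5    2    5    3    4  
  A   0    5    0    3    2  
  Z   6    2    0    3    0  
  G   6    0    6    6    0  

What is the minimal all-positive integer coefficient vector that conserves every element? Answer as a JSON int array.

Coefficients: [1, 6, 5, 6, 6]

T: 1·4+6·0+5·4 = 24 | 6·0+6·4 = 24
R: 1·5+6·2+5·5 = 42 | 6·3+6·4 = 42
A: 1·0+6·5+5·0 = 30 | 6·3+6·2 = 30
Z: 1·6+6·2+5·0 = 18 | 6·3+6·0 = 18
G: 1·6+6·0+5·6 = 36 | 6·6+6·0 = 36
gcd(1,6,5,6,6) = 1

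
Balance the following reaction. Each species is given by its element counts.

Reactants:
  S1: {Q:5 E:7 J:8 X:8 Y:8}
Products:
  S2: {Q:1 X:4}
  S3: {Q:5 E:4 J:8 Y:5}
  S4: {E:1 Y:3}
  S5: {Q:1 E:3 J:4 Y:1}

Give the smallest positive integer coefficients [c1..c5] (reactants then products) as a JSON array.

Coefficients: [3, 6, 1, 5, 4]

Q: 3·5 = 15 | 6·1+1·5+5·0+4·1 = 15
E: 3·7 = 21 | 6·0+1·4+5·1+4·3 = 21
J: 3·8 = 24 | 6·0+1·8+5·0+4·4 = 24
X: 3·8 = 24 | 6·4+1·0+5·0+4·0 = 24
Y: 3·8 = 24 | 6·0+1·5+5·3+4·1 = 24
gcd(3,6,1,5,4) = 1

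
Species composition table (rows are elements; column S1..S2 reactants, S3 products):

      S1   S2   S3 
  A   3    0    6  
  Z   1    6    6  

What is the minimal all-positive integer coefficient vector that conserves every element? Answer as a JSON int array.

Coefficients: [6, 2, 3]

A: 6·3+2·0 = 18 | 3·6 = 18
Z: 6·1+2·6 = 18 | 3·6 = 18
gcd(6,2,3) = 1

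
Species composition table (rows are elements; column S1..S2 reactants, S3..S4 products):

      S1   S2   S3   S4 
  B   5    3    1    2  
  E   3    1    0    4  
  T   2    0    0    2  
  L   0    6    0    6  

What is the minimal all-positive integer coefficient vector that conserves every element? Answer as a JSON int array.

B: 1·5+1·3 = 8 | 6·1+1·2 = 8
E: 1·3+1·1 = 4 | 6·0+1·4 = 4
T: 1·2+1·0 = 2 | 6·0+1·2 = 2
L: 1·0+1·6 = 6 | 6·0+1·6 = 6
gcd(1,1,6,1) = 1

Coefficients: [1, 1, 6, 1]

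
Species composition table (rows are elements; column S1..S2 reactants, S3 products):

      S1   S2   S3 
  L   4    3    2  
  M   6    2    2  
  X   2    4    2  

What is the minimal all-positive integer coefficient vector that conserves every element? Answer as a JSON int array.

Coefficients: [1, 2, 5]

L: 1·4+2·3 = 10 | 5·2 = 10
M: 1·6+2·2 = 10 | 5·2 = 10
X: 1·2+2·4 = 10 | 5·2 = 10
gcd(1,2,5) = 1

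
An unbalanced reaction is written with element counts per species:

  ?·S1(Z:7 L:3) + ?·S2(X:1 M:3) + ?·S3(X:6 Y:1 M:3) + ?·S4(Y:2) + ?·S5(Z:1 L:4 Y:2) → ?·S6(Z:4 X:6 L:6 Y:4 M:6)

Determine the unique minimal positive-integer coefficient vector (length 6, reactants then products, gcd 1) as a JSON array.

Coefficients: [2, 6, 4, 2, 6, 5]

Z: 2·7+6·0+4·0+2·0+6·1 = 20 | 5·4 = 20
X: 2·0+6·1+4·6+2·0+6·0 = 30 | 5·6 = 30
L: 2·3+6·0+4·0+2·0+6·4 = 30 | 5·6 = 30
Y: 2·0+6·0+4·1+2·2+6·2 = 20 | 5·4 = 20
M: 2·0+6·3+4·3+2·0+6·0 = 30 | 5·6 = 30
gcd(2,6,4,2,6,5) = 1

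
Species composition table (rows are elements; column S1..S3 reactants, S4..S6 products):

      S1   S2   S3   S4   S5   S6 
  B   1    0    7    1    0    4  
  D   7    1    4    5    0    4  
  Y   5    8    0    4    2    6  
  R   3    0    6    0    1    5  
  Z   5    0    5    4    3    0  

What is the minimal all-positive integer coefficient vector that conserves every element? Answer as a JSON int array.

Coefficients: [4, 5, 3, 5, 5, 5]

B: 4·1+5·0+3·7 = 25 | 5·1+5·0+5·4 = 25
D: 4·7+5·1+3·4 = 45 | 5·5+5·0+5·4 = 45
Y: 4·5+5·8+3·0 = 60 | 5·4+5·2+5·6 = 60
R: 4·3+5·0+3·6 = 30 | 5·0+5·1+5·5 = 30
Z: 4·5+5·0+3·5 = 35 | 5·4+5·3+5·0 = 35
gcd(4,5,3,5,5,5) = 1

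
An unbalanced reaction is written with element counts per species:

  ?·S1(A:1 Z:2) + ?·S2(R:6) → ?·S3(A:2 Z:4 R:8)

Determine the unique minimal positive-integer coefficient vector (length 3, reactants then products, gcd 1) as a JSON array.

Coefficients: [6, 4, 3]

A: 6·1+4·0 = 6 | 3·2 = 6
Z: 6·2+4·0 = 12 | 3·4 = 12
R: 6·0+4·6 = 24 | 3·8 = 24
gcd(6,4,3) = 1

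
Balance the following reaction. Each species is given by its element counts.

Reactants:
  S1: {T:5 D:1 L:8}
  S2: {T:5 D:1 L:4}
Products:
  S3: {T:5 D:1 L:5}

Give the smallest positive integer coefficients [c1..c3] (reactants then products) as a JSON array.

Coefficients: [1, 3, 4]

T: 1·5+3·5 = 20 | 4·5 = 20
D: 1·1+3·1 = 4 | 4·1 = 4
L: 1·8+3·4 = 20 | 4·5 = 20
gcd(1,3,4) = 1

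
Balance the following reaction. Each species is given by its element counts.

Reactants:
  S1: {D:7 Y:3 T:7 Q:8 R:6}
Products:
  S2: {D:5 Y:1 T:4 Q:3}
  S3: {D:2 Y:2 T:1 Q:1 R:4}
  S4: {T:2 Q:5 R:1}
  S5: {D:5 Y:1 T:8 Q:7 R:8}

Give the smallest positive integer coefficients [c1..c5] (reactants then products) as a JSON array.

Coefficients: [6, 5, 6, 4, 1]

D: 6·7 = 42 | 5·5+6·2+4·0+1·5 = 42
Y: 6·3 = 18 | 5·1+6·2+4·0+1·1 = 18
T: 6·7 = 42 | 5·4+6·1+4·2+1·8 = 42
Q: 6·8 = 48 | 5·3+6·1+4·5+1·7 = 48
R: 6·6 = 36 | 5·0+6·4+4·1+1·8 = 36
gcd(6,5,6,4,1) = 1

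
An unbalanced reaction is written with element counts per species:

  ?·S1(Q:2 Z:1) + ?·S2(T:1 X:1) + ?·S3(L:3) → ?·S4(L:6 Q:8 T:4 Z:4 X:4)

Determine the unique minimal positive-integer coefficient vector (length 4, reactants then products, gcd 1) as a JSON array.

L: 4·0+4·0+2·3 = 6 | 1·6 = 6
Q: 4·2+4·0+2·0 = 8 | 1·8 = 8
T: 4·0+4·1+2·0 = 4 | 1·4 = 4
Z: 4·1+4·0+2·0 = 4 | 1·4 = 4
X: 4·0+4·1+2·0 = 4 | 1·4 = 4
gcd(4,4,2,1) = 1

Coefficients: [4, 4, 2, 1]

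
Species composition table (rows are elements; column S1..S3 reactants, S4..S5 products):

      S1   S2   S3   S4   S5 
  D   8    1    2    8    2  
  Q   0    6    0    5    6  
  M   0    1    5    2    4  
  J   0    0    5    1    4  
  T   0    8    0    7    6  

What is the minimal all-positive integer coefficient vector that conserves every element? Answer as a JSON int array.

Coefficients: [5, 6, 2, 6, 1]

D: 5·8+6·1+2·2 = 50 | 6·8+1·2 = 50
Q: 5·0+6·6+2·0 = 36 | 6·5+1·6 = 36
M: 5·0+6·1+2·5 = 16 | 6·2+1·4 = 16
J: 5·0+6·0+2·5 = 10 | 6·1+1·4 = 10
T: 5·0+6·8+2·0 = 48 | 6·7+1·6 = 48
gcd(5,6,2,6,1) = 1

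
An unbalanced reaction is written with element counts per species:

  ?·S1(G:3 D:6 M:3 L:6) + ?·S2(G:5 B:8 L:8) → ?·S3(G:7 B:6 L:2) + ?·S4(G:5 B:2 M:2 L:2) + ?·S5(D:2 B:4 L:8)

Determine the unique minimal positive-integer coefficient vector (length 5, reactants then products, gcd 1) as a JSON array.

G: 2·3+6·5 = 36 | 3·7+3·5+6·0 = 36
D: 2·6+6·0 = 12 | 3·0+3·0+6·2 = 12
B: 2·0+6·8 = 48 | 3·6+3·2+6·4 = 48
M: 2·3+6·0 = 6 | 3·0+3·2+6·0 = 6
L: 2·6+6·8 = 60 | 3·2+3·2+6·8 = 60
gcd(2,6,3,3,6) = 1

Coefficients: [2, 6, 3, 3, 6]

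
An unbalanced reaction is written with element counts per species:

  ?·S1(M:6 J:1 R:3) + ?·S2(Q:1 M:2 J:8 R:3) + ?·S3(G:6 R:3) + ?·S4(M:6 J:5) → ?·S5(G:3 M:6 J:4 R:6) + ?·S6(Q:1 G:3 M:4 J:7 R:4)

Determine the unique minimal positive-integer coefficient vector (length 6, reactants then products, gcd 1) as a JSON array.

Coefficients: [5, 6, 5, 1, 4, 6]

Q: 5·0+6·1+5·0+1·0 = 6 | 4·0+6·1 = 6
G: 5·0+6·0+5·6+1·0 = 30 | 4·3+6·3 = 30
M: 5·6+6·2+5·0+1·6 = 48 | 4·6+6·4 = 48
J: 5·1+6·8+5·0+1·5 = 58 | 4·4+6·7 = 58
R: 5·3+6·3+5·3+1·0 = 48 | 4·6+6·4 = 48
gcd(5,6,5,1,4,6) = 1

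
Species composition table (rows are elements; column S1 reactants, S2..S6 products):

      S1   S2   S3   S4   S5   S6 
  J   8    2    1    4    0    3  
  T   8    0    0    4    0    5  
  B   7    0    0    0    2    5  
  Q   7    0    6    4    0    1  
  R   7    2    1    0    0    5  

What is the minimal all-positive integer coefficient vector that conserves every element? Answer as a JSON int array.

Coefficients: [4, 3, 2, 3, 4, 4]

J: 4·8 = 32 | 3·2+2·1+3·4+4·0+4·3 = 32
T: 4·8 = 32 | 3·0+2·0+3·4+4·0+4·5 = 32
B: 4·7 = 28 | 3·0+2·0+3·0+4·2+4·5 = 28
Q: 4·7 = 28 | 3·0+2·6+3·4+4·0+4·1 = 28
R: 4·7 = 28 | 3·2+2·1+3·0+4·0+4·5 = 28
gcd(4,3,2,3,4,4) = 1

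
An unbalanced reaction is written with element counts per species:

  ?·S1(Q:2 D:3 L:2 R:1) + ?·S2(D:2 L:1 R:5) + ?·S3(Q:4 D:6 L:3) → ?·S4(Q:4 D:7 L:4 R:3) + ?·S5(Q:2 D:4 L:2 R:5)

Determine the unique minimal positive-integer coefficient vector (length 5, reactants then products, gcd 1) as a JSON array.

Q: 5·2+3·0+3·4 = 22 | 5·4+1·2 = 22
D: 5·3+3·2+3·6 = 39 | 5·7+1·4 = 39
L: 5·2+3·1+3·3 = 22 | 5·4+1·2 = 22
R: 5·1+3·5+3·0 = 20 | 5·3+1·5 = 20
gcd(5,3,3,5,1) = 1

Coefficients: [5, 3, 3, 5, 1]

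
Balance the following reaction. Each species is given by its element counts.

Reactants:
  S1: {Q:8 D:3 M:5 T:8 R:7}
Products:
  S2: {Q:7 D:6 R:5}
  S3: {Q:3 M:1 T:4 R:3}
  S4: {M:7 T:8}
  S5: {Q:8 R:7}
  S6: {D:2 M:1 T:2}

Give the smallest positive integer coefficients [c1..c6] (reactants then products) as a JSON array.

Coefficients: [6, 1, 3, 3, 4, 6]

Q: 6·8 = 48 | 1·7+3·3+3·0+4·8+6·0 = 48
D: 6·3 = 18 | 1·6+3·0+3·0+4·0+6·2 = 18
M: 6·5 = 30 | 1·0+3·1+3·7+4·0+6·1 = 30
T: 6·8 = 48 | 1·0+3·4+3·8+4·0+6·2 = 48
R: 6·7 = 42 | 1·5+3·3+3·0+4·7+6·0 = 42
gcd(6,1,3,3,4,6) = 1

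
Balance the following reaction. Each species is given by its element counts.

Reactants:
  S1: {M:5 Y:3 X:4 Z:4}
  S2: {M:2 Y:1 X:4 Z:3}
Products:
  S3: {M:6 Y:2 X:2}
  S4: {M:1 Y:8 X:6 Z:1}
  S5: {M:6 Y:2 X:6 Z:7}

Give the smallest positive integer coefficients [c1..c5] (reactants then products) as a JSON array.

Coefficients: [5, 3, 1, 1, 4]

M: 5·5+3·2 = 31 | 1·6+1·1+4·6 = 31
Y: 5·3+3·1 = 18 | 1·2+1·8+4·2 = 18
X: 5·4+3·4 = 32 | 1·2+1·6+4·6 = 32
Z: 5·4+3·3 = 29 | 1·0+1·1+4·7 = 29
gcd(5,3,1,1,4) = 1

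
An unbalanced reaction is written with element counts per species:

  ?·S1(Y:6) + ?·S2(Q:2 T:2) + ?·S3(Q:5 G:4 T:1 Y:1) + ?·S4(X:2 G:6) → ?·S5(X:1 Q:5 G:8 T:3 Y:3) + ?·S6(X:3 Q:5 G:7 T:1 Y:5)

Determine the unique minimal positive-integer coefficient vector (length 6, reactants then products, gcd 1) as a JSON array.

Coefficients: [3, 5, 4, 5, 4, 2]

X: 3·0+5·0+4·0+5·2 = 10 | 4·1+2·3 = 10
Q: 3·0+5·2+4·5+5·0 = 30 | 4·5+2·5 = 30
G: 3·0+5·0+4·4+5·6 = 46 | 4·8+2·7 = 46
T: 3·0+5·2+4·1+5·0 = 14 | 4·3+2·1 = 14
Y: 3·6+5·0+4·1+5·0 = 22 | 4·3+2·5 = 22
gcd(3,5,4,5,4,2) = 1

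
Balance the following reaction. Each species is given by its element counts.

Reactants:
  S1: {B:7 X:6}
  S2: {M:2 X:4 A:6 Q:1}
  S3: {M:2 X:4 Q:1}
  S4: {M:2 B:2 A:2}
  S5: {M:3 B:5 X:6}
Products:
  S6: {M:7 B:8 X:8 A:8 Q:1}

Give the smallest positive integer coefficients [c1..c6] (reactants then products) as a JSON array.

M: 1·0+2·2+1·2+6·2+1·3 = 21 | 3·7 = 21
B: 1·7+2·0+1·0+6·2+1·5 = 24 | 3·8 = 24
X: 1·6+2·4+1·4+6·0+1·6 = 24 | 3·8 = 24
A: 1·0+2·6+1·0+6·2+1·0 = 24 | 3·8 = 24
Q: 1·0+2·1+1·1+6·0+1·0 = 3 | 3·1 = 3
gcd(1,2,1,6,1,3) = 1

Coefficients: [1, 2, 1, 6, 1, 3]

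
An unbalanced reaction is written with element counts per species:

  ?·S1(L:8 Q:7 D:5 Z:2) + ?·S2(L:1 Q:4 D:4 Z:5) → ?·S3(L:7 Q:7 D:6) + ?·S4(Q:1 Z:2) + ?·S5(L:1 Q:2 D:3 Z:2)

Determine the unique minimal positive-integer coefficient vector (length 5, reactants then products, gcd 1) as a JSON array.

Coefficients: [1, 4, 1, 6, 5]

L: 1·8+4·1 = 12 | 1·7+6·0+5·1 = 12
Q: 1·7+4·4 = 23 | 1·7+6·1+5·2 = 23
D: 1·5+4·4 = 21 | 1·6+6·0+5·3 = 21
Z: 1·2+4·5 = 22 | 1·0+6·2+5·2 = 22
gcd(1,4,1,6,5) = 1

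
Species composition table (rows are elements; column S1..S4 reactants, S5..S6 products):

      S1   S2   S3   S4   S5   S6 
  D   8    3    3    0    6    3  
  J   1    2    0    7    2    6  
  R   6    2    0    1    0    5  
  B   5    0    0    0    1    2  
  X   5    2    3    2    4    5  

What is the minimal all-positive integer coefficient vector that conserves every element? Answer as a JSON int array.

D: 3·8+1·3+6·3+5·0 = 45 | 5·6+5·3 = 45
J: 3·1+1·2+6·0+5·7 = 40 | 5·2+5·6 = 40
R: 3·6+1·2+6·0+5·1 = 25 | 5·0+5·5 = 25
B: 3·5+1·0+6·0+5·0 = 15 | 5·1+5·2 = 15
X: 3·5+1·2+6·3+5·2 = 45 | 5·4+5·5 = 45
gcd(3,1,6,5,5,5) = 1

Coefficients: [3, 1, 6, 5, 5, 5]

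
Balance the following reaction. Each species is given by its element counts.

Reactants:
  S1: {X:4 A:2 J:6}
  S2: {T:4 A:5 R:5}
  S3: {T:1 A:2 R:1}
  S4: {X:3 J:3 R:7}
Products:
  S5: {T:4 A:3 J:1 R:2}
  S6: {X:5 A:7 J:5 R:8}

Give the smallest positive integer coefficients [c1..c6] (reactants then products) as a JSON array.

Coefficients: [3, 5, 4, 1, 6, 3]

T: 3·0+5·4+4·1+1·0 = 24 | 6·4+3·0 = 24
X: 3·4+5·0+4·0+1·3 = 15 | 6·0+3·5 = 15
A: 3·2+5·5+4·2+1·0 = 39 | 6·3+3·7 = 39
J: 3·6+5·0+4·0+1·3 = 21 | 6·1+3·5 = 21
R: 3·0+5·5+4·1+1·7 = 36 | 6·2+3·8 = 36
gcd(3,5,4,1,6,3) = 1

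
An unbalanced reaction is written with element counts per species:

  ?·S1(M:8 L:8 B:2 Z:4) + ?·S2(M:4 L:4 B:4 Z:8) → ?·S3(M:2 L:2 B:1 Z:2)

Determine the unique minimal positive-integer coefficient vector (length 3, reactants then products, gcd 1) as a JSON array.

Coefficients: [1, 1, 6]

M: 1·8+1·4 = 12 | 6·2 = 12
L: 1·8+1·4 = 12 | 6·2 = 12
B: 1·2+1·4 = 6 | 6·1 = 6
Z: 1·4+1·8 = 12 | 6·2 = 12
gcd(1,1,6) = 1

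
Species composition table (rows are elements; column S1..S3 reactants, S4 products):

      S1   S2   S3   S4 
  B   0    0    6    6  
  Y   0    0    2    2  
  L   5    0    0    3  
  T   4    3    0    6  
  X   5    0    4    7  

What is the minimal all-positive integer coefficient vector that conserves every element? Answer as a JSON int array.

B: 3·0+6·0+5·6 = 30 | 5·6 = 30
Y: 3·0+6·0+5·2 = 10 | 5·2 = 10
L: 3·5+6·0+5·0 = 15 | 5·3 = 15
T: 3·4+6·3+5·0 = 30 | 5·6 = 30
X: 3·5+6·0+5·4 = 35 | 5·7 = 35
gcd(3,6,5,5) = 1

Coefficients: [3, 6, 5, 5]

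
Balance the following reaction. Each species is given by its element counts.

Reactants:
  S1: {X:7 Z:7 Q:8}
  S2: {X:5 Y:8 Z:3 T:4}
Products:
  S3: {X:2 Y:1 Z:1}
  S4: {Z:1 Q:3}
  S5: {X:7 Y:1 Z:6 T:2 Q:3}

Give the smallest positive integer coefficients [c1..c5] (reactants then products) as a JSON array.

Coefficients: [3, 1, 6, 6, 2]

X: 3·7+1·5 = 26 | 6·2+6·0+2·7 = 26
Y: 3·0+1·8 = 8 | 6·1+6·0+2·1 = 8
Z: 3·7+1·3 = 24 | 6·1+6·1+2·6 = 24
T: 3·0+1·4 = 4 | 6·0+6·0+2·2 = 4
Q: 3·8+1·0 = 24 | 6·0+6·3+2·3 = 24
gcd(3,1,6,6,2) = 1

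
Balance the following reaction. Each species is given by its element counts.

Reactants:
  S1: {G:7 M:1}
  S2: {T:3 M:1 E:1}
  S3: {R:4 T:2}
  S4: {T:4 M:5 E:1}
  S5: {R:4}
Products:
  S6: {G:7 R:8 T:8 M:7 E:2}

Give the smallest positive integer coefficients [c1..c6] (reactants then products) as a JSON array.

G: 2·7+2·0+1·0+2·0+3·0 = 14 | 2·7 = 14
R: 2·0+2·0+1·4+2·0+3·4 = 16 | 2·8 = 16
T: 2·0+2·3+1·2+2·4+3·0 = 16 | 2·8 = 16
M: 2·1+2·1+1·0+2·5+3·0 = 14 | 2·7 = 14
E: 2·0+2·1+1·0+2·1+3·0 = 4 | 2·2 = 4
gcd(2,2,1,2,3,2) = 1

Coefficients: [2, 2, 1, 2, 3, 2]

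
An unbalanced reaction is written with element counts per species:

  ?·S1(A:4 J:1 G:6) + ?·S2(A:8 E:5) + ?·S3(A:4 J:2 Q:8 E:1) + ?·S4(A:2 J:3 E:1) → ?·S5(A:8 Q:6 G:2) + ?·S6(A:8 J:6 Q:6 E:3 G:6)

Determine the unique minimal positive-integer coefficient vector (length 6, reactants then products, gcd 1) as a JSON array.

A: 6·4+1·8+6·4+4·2 = 64 | 3·8+5·8 = 64
J: 6·1+1·0+6·2+4·3 = 30 | 3·0+5·6 = 30
Q: 6·0+1·0+6·8+4·0 = 48 | 3·6+5·6 = 48
E: 6·0+1·5+6·1+4·1 = 15 | 3·0+5·3 = 15
G: 6·6+1·0+6·0+4·0 = 36 | 3·2+5·6 = 36
gcd(6,1,6,4,3,5) = 1

Coefficients: [6, 1, 6, 4, 3, 5]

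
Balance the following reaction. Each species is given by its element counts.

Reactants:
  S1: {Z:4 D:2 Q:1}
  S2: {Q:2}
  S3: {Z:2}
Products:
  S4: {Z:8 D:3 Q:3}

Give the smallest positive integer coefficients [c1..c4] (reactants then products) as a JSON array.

Coefficients: [6, 3, 4, 4]

Z: 6·4+3·0+4·2 = 32 | 4·8 = 32
D: 6·2+3·0+4·0 = 12 | 4·3 = 12
Q: 6·1+3·2+4·0 = 12 | 4·3 = 12
gcd(6,3,4,4) = 1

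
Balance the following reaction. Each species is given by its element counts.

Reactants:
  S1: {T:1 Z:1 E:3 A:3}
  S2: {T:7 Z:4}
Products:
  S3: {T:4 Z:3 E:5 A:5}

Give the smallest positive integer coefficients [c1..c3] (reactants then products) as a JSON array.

T: 5·1+1·7 = 12 | 3·4 = 12
Z: 5·1+1·4 = 9 | 3·3 = 9
E: 5·3+1·0 = 15 | 3·5 = 15
A: 5·3+1·0 = 15 | 3·5 = 15
gcd(5,1,3) = 1

Coefficients: [5, 1, 3]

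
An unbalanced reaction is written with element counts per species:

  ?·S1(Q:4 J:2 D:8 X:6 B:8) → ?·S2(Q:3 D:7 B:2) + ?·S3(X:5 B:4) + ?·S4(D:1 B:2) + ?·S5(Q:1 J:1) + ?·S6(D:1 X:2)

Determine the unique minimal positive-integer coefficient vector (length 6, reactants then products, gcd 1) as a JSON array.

Q: 3·4 = 12 | 2·3+2·0+6·0+6·1+4·0 = 12
J: 3·2 = 6 | 2·0+2·0+6·0+6·1+4·0 = 6
D: 3·8 = 24 | 2·7+2·0+6·1+6·0+4·1 = 24
X: 3·6 = 18 | 2·0+2·5+6·0+6·0+4·2 = 18
B: 3·8 = 24 | 2·2+2·4+6·2+6·0+4·0 = 24
gcd(3,2,2,6,6,4) = 1

Coefficients: [3, 2, 2, 6, 6, 4]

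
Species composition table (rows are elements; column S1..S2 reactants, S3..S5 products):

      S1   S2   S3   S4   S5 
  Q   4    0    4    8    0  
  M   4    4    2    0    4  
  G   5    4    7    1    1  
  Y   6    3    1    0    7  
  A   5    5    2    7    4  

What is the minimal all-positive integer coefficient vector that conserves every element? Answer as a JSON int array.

Q: 6·4+1·0 = 24 | 4·4+1·8+5·0 = 24
M: 6·4+1·4 = 28 | 4·2+1·0+5·4 = 28
G: 6·5+1·4 = 34 | 4·7+1·1+5·1 = 34
Y: 6·6+1·3 = 39 | 4·1+1·0+5·7 = 39
A: 6·5+1·5 = 35 | 4·2+1·7+5·4 = 35
gcd(6,1,4,1,5) = 1

Coefficients: [6, 1, 4, 1, 5]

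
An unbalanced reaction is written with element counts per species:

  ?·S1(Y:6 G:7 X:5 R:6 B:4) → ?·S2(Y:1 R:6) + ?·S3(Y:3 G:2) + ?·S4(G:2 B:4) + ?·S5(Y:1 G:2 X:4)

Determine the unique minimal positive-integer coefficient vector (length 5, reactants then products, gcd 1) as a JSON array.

Y: 4·6 = 24 | 4·1+5·3+4·0+5·1 = 24
G: 4·7 = 28 | 4·0+5·2+4·2+5·2 = 28
X: 4·5 = 20 | 4·0+5·0+4·0+5·4 = 20
R: 4·6 = 24 | 4·6+5·0+4·0+5·0 = 24
B: 4·4 = 16 | 4·0+5·0+4·4+5·0 = 16
gcd(4,4,5,4,5) = 1

Coefficients: [4, 4, 5, 4, 5]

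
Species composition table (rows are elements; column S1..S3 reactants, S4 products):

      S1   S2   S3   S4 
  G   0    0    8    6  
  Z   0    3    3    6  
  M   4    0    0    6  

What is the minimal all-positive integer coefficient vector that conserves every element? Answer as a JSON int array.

Coefficients: [6, 5, 3, 4]

G: 6·0+5·0+3·8 = 24 | 4·6 = 24
Z: 6·0+5·3+3·3 = 24 | 4·6 = 24
M: 6·4+5·0+3·0 = 24 | 4·6 = 24
gcd(6,5,3,4) = 1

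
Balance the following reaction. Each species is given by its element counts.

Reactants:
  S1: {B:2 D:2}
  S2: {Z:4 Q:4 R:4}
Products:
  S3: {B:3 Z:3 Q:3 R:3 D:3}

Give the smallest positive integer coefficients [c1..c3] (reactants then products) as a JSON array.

B: 6·2+3·0 = 12 | 4·3 = 12
Z: 6·0+3·4 = 12 | 4·3 = 12
Q: 6·0+3·4 = 12 | 4·3 = 12
R: 6·0+3·4 = 12 | 4·3 = 12
D: 6·2+3·0 = 12 | 4·3 = 12
gcd(6,3,4) = 1

Coefficients: [6, 3, 4]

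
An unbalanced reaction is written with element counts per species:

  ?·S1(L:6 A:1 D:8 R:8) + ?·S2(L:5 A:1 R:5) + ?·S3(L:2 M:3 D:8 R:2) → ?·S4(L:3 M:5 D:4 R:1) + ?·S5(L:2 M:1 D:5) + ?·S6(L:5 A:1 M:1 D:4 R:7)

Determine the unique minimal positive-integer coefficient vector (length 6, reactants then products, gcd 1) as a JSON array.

L: 1·6+5·5+5·2 = 41 | 1·3+4·2+6·5 = 41
A: 1·1+5·1+5·0 = 6 | 1·0+4·0+6·1 = 6
M: 1·0+5·0+5·3 = 15 | 1·5+4·1+6·1 = 15
D: 1·8+5·0+5·8 = 48 | 1·4+4·5+6·4 = 48
R: 1·8+5·5+5·2 = 43 | 1·1+4·0+6·7 = 43
gcd(1,5,5,1,4,6) = 1

Coefficients: [1, 5, 5, 1, 4, 6]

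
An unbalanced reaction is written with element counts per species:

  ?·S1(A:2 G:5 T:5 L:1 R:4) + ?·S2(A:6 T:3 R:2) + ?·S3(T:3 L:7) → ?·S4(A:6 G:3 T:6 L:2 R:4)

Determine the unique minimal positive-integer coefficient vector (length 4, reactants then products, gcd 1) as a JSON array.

A: 3·2+4·6+1·0 = 30 | 5·6 = 30
G: 3·5+4·0+1·0 = 15 | 5·3 = 15
T: 3·5+4·3+1·3 = 30 | 5·6 = 30
L: 3·1+4·0+1·7 = 10 | 5·2 = 10
R: 3·4+4·2+1·0 = 20 | 5·4 = 20
gcd(3,4,1,5) = 1

Coefficients: [3, 4, 1, 5]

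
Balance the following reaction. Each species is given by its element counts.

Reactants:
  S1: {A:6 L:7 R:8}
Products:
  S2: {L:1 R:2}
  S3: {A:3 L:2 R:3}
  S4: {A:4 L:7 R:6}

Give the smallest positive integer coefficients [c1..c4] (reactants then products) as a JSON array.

Coefficients: [5, 2, 6, 3]

A: 5·6 = 30 | 2·0+6·3+3·4 = 30
L: 5·7 = 35 | 2·1+6·2+3·7 = 35
R: 5·8 = 40 | 2·2+6·3+3·6 = 40
gcd(5,2,6,3) = 1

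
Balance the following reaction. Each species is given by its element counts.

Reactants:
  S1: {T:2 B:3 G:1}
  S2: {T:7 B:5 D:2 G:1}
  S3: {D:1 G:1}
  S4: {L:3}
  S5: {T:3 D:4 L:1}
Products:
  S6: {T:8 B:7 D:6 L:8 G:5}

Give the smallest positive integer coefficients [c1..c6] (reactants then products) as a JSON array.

T: 3·2+1·7+6·0+5·0+1·3 = 16 | 2·8 = 16
B: 3·3+1·5+6·0+5·0+1·0 = 14 | 2·7 = 14
D: 3·0+1·2+6·1+5·0+1·4 = 12 | 2·6 = 12
L: 3·0+1·0+6·0+5·3+1·1 = 16 | 2·8 = 16
G: 3·1+1·1+6·1+5·0+1·0 = 10 | 2·5 = 10
gcd(3,1,6,5,1,2) = 1

Coefficients: [3, 1, 6, 5, 1, 2]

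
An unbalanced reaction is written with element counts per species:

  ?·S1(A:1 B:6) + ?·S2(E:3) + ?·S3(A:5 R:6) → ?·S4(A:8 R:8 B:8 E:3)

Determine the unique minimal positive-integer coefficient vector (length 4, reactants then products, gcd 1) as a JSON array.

Coefficients: [4, 3, 4, 3]

A: 4·1+3·0+4·5 = 24 | 3·8 = 24
R: 4·0+3·0+4·6 = 24 | 3·8 = 24
B: 4·6+3·0+4·0 = 24 | 3·8 = 24
E: 4·0+3·3+4·0 = 9 | 3·3 = 9
gcd(4,3,4,3) = 1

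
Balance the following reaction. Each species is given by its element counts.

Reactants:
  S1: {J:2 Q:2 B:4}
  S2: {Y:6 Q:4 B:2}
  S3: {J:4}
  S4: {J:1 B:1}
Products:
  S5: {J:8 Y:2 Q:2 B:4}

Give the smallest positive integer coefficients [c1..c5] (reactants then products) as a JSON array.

J: 1·2+1·0+4·4+6·1 = 24 | 3·8 = 24
Y: 1·0+1·6+4·0+6·0 = 6 | 3·2 = 6
Q: 1·2+1·4+4·0+6·0 = 6 | 3·2 = 6
B: 1·4+1·2+4·0+6·1 = 12 | 3·4 = 12
gcd(1,1,4,6,3) = 1

Coefficients: [1, 1, 4, 6, 3]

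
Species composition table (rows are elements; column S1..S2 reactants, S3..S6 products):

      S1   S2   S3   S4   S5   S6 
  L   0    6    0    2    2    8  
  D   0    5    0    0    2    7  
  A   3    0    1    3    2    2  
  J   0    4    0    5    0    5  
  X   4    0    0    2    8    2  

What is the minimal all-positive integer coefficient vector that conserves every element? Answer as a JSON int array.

Coefficients: [6, 5, 5, 1, 2, 3]

L: 6·0+5·6 = 30 | 5·0+1·2+2·2+3·8 = 30
D: 6·0+5·5 = 25 | 5·0+1·0+2·2+3·7 = 25
A: 6·3+5·0 = 18 | 5·1+1·3+2·2+3·2 = 18
J: 6·0+5·4 = 20 | 5·0+1·5+2·0+3·5 = 20
X: 6·4+5·0 = 24 | 5·0+1·2+2·8+3·2 = 24
gcd(6,5,5,1,2,3) = 1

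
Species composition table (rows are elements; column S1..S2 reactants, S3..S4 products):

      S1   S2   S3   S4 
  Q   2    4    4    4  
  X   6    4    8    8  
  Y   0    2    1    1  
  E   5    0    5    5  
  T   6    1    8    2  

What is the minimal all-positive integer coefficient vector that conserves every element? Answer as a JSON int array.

Coefficients: [4, 2, 3, 1]

Q: 4·2+2·4 = 16 | 3·4+1·4 = 16
X: 4·6+2·4 = 32 | 3·8+1·8 = 32
Y: 4·0+2·2 = 4 | 3·1+1·1 = 4
E: 4·5+2·0 = 20 | 3·5+1·5 = 20
T: 4·6+2·1 = 26 | 3·8+1·2 = 26
gcd(4,2,3,1) = 1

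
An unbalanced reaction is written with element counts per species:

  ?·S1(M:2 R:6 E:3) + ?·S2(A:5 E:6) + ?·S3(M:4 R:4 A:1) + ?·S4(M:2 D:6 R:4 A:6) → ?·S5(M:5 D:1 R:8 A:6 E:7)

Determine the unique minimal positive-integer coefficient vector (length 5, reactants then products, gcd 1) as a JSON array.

Coefficients: [4, 5, 5, 1, 6]

M: 4·2+5·0+5·4+1·2 = 30 | 6·5 = 30
D: 4·0+5·0+5·0+1·6 = 6 | 6·1 = 6
R: 4·6+5·0+5·4+1·4 = 48 | 6·8 = 48
A: 4·0+5·5+5·1+1·6 = 36 | 6·6 = 36
E: 4·3+5·6+5·0+1·0 = 42 | 6·7 = 42
gcd(4,5,5,1,6) = 1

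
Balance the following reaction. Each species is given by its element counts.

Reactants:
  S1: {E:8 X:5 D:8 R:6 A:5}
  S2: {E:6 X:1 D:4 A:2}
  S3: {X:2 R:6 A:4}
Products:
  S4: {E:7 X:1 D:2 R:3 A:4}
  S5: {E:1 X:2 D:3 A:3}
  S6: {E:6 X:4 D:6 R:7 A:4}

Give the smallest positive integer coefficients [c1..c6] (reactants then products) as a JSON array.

Coefficients: [4, 6, 5, 4, 4, 6]

E: 4·8+6·6+5·0 = 68 | 4·7+4·1+6·6 = 68
X: 4·5+6·1+5·2 = 36 | 4·1+4·2+6·4 = 36
D: 4·8+6·4+5·0 = 56 | 4·2+4·3+6·6 = 56
R: 4·6+6·0+5·6 = 54 | 4·3+4·0+6·7 = 54
A: 4·5+6·2+5·4 = 52 | 4·4+4·3+6·4 = 52
gcd(4,6,5,4,4,6) = 1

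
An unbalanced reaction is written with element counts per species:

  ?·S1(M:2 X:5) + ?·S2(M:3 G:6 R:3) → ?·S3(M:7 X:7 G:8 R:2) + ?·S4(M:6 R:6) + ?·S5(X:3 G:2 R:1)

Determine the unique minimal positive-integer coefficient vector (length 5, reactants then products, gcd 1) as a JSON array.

M: 6·2+5·3 = 27 | 3·7+1·6+3·0 = 27
X: 6·5+5·0 = 30 | 3·7+1·0+3·3 = 30
G: 6·0+5·6 = 30 | 3·8+1·0+3·2 = 30
R: 6·0+5·3 = 15 | 3·2+1·6+3·1 = 15
gcd(6,5,3,1,3) = 1

Coefficients: [6, 5, 3, 1, 3]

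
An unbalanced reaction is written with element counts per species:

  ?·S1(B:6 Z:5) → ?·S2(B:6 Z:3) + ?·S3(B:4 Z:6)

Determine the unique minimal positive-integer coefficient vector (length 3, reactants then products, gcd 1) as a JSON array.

Coefficients: [6, 4, 3]

B: 6·6 = 36 | 4·6+3·4 = 36
Z: 6·5 = 30 | 4·3+3·6 = 30
gcd(6,4,3) = 1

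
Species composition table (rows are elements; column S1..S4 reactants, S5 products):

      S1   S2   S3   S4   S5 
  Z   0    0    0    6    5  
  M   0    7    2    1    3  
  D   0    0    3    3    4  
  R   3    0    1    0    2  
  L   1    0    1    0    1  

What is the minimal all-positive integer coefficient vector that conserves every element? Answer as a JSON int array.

Z: 3·0+1·0+3·0+5·6 = 30 | 6·5 = 30
M: 3·0+1·7+3·2+5·1 = 18 | 6·3 = 18
D: 3·0+1·0+3·3+5·3 = 24 | 6·4 = 24
R: 3·3+1·0+3·1+5·0 = 12 | 6·2 = 12
L: 3·1+1·0+3·1+5·0 = 6 | 6·1 = 6
gcd(3,1,3,5,6) = 1

Coefficients: [3, 1, 3, 5, 6]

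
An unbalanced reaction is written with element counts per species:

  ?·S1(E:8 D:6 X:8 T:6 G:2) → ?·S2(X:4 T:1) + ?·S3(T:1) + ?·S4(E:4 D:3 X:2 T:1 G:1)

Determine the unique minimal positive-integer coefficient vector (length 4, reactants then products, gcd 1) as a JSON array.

E: 1·8 = 8 | 1·0+3·0+2·4 = 8
D: 1·6 = 6 | 1·0+3·0+2·3 = 6
X: 1·8 = 8 | 1·4+3·0+2·2 = 8
T: 1·6 = 6 | 1·1+3·1+2·1 = 6
G: 1·2 = 2 | 1·0+3·0+2·1 = 2
gcd(1,1,3,2) = 1

Coefficients: [1, 1, 3, 2]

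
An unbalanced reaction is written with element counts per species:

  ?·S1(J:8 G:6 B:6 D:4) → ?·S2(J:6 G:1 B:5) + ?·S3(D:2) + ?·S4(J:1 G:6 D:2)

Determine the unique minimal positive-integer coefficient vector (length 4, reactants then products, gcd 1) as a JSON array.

J: 5·8 = 40 | 6·6+6·0+4·1 = 40
G: 5·6 = 30 | 6·1+6·0+4·6 = 30
B: 5·6 = 30 | 6·5+6·0+4·0 = 30
D: 5·4 = 20 | 6·0+6·2+4·2 = 20
gcd(5,6,6,4) = 1

Coefficients: [5, 6, 6, 4]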